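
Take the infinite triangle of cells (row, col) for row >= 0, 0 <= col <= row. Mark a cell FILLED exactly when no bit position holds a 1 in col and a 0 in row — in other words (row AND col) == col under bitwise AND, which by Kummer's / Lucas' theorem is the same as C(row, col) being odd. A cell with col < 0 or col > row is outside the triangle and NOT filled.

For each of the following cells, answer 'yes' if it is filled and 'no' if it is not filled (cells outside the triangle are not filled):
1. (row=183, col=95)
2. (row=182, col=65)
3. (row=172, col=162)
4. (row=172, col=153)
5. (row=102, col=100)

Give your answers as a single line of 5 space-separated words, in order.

(183,95): row=0b10110111, col=0b1011111, row AND col = 0b10111 = 23; 23 != 95 -> empty
(182,65): row=0b10110110, col=0b1000001, row AND col = 0b0 = 0; 0 != 65 -> empty
(172,162): row=0b10101100, col=0b10100010, row AND col = 0b10100000 = 160; 160 != 162 -> empty
(172,153): row=0b10101100, col=0b10011001, row AND col = 0b10001000 = 136; 136 != 153 -> empty
(102,100): row=0b1100110, col=0b1100100, row AND col = 0b1100100 = 100; 100 == 100 -> filled

Answer: no no no no yes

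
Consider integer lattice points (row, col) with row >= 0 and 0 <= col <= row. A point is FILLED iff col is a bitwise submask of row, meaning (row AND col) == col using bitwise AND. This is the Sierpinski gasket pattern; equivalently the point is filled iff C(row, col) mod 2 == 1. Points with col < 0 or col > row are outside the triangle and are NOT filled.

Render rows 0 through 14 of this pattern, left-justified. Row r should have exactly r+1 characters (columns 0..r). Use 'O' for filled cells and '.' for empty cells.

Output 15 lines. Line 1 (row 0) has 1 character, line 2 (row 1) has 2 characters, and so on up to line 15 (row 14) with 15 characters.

Answer: O
OO
O.O
OOOO
O...O
OO..OO
O.O.O.O
OOOOOOOO
O.......O
OO......OO
O.O.....O.O
OOOO....OOOO
O...O...O...O
OO..OO..OO..OO
O.O.O.O.O.O.O.O

Derivation:
r0=0: O
r1=1: OO
r2=10: O.O
r3=11: OOOO
r4=100: O...O
r5=101: OO..OO
r6=110: O.O.O.O
r7=111: OOOOOOOO
r8=1000: O.......O
r9=1001: OO......OO
r10=1010: O.O.....O.O
r11=1011: OOOO....OOOO
r12=1100: O...O...O...O
r13=1101: OO..OO..OO..OO
r14=1110: O.O.O.O.O.O.O.O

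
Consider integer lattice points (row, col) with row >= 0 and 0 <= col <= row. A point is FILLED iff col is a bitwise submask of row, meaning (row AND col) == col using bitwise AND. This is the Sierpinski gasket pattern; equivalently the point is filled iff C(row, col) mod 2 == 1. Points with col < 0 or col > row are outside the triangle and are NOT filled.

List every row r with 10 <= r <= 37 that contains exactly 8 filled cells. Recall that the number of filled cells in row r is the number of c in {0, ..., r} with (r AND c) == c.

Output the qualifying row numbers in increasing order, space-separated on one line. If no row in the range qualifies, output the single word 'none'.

Answer: 11 13 14 19 21 22 25 26 28 35 37

Derivation:
Row r has 2^popcount(r) filled cells, so we need popcount(r) = log2(8) = 3.
Scan r = 10..37 and keep those with exactly 3 one-bits:
r=10=1010 popcount=2 -> skip
r=11=1011 popcount=3 -> KEEP
r=12=1100 popcount=2 -> skip
r=13=1101 popcount=3 -> KEEP
r=14=1110 popcount=3 -> KEEP
r=15=1111 popcount=4 -> skip
r=16=10000 popcount=1 -> skip
r=17=10001 popcount=2 -> skip
r=18=10010 popcount=2 -> skip
r=19=10011 popcount=3 -> KEEP
r=20=10100 popcount=2 -> skip
r=21=10101 popcount=3 -> KEEP
r=22=10110 popcount=3 -> KEEP
r=23=10111 popcount=4 -> skip
r=24=11000 popcount=2 -> skip
r=25=11001 popcount=3 -> KEEP
r=26=11010 popcount=3 -> KEEP
r=27=11011 popcount=4 -> skip
r=28=11100 popcount=3 -> KEEP
r=29=11101 popcount=4 -> skip
r=30=11110 popcount=4 -> skip
r=31=11111 popcount=5 -> skip
r=32=100000 popcount=1 -> skip
r=33=100001 popcount=2 -> skip
r=34=100010 popcount=2 -> skip
r=35=100011 popcount=3 -> KEEP
r=36=100100 popcount=2 -> skip
r=37=100101 popcount=3 -> KEEP
Kept rows: 11 13 14 19 21 22 25 26 28 35 37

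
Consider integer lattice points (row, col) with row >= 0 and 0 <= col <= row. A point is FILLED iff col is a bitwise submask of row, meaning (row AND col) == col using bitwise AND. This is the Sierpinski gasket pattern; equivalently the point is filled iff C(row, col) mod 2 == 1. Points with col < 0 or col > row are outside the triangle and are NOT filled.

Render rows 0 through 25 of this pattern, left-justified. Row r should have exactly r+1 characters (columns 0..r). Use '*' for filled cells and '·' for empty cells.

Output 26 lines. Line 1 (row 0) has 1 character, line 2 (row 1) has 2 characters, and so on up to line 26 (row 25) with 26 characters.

Answer: *
**
*·*
****
*···*
**··**
*·*·*·*
********
*·······*
**······**
*·*·····*·*
****····****
*···*···*···*
**··**··**··**
*·*·*·*·*·*·*·*
****************
*···············*
**··············**
*·*·············*·*
****············****
*···*···········*···*
**··**··········**··**
*·*·*·*·········*·*·*·*
********········********
*·······*·······*·······*
**······**······**······**

Derivation:
r0=0: *
r1=1: **
r2=10: *·*
r3=11: ****
r4=100: *···*
r5=101: **··**
r6=110: *·*·*·*
r7=111: ********
r8=1000: *·······*
r9=1001: **······**
r10=1010: *·*·····*·*
r11=1011: ****····****
r12=1100: *···*···*···*
r13=1101: **··**··**··**
r14=1110: *·*·*·*·*·*·*·*
r15=1111: ****************
r16=10000: *···············*
r17=10001: **··············**
r18=10010: *·*·············*·*
r19=10011: ****············****
r20=10100: *···*···········*···*
r21=10101: **··**··········**··**
r22=10110: *·*·*·*·········*·*·*·*
r23=10111: ********········********
r24=11000: *·······*·······*·······*
r25=11001: **······**······**······**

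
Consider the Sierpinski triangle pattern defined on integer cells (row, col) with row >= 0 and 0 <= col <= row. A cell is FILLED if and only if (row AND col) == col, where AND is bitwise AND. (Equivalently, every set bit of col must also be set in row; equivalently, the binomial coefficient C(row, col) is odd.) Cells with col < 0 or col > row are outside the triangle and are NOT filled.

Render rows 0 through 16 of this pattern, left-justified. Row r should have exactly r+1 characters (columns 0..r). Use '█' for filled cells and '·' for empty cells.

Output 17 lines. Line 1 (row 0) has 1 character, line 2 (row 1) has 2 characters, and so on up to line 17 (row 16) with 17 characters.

Answer: █
██
█·█
████
█···█
██··██
█·█·█·█
████████
█·······█
██······██
█·█·····█·█
████····████
█···█···█···█
██··██··██··██
█·█·█·█·█·█·█·█
████████████████
█···············█

Derivation:
r0=0: █
r1=1: ██
r2=10: █·█
r3=11: ████
r4=100: █···█
r5=101: ██··██
r6=110: █·█·█·█
r7=111: ████████
r8=1000: █·······█
r9=1001: ██······██
r10=1010: █·█·····█·█
r11=1011: ████····████
r12=1100: █···█···█···█
r13=1101: ██··██··██··██
r14=1110: █·█·█·█·█·█·█·█
r15=1111: ████████████████
r16=10000: █···············█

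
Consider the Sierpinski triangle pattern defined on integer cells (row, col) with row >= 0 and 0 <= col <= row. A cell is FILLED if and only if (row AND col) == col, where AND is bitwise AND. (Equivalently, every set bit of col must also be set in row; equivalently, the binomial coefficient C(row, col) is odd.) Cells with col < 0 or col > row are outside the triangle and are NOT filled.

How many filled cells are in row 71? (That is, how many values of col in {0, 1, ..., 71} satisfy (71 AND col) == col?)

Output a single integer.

Answer: 16

Derivation:
71 in binary = 1000111
popcount(71) = number of 1-bits in 1000111 = 4
A col c satisfies (71 AND c) == c iff every set bit of c is also set in 71; each of the 4 set bits of 71 can independently be on or off in c.
count = 2^4 = 16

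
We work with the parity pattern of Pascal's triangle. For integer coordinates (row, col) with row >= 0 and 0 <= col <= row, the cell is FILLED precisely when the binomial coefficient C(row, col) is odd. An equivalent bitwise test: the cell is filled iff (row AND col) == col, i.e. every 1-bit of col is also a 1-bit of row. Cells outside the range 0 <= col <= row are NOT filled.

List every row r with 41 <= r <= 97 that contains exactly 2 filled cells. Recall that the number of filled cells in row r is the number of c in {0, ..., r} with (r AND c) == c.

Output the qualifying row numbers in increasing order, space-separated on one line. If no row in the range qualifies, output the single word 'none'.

Row r has 2^popcount(r) filled cells, so we need popcount(r) = log2(2) = 1.
Scan r = 41..97 and keep those with exactly 1 one-bits:
r=41=101001 popcount=3 -> skip
r=42=101010 popcount=3 -> skip
r=43=101011 popcount=4 -> skip
r=44=101100 popcount=3 -> skip
r=45=101101 popcount=4 -> skip
r=46=101110 popcount=4 -> skip
r=47=101111 popcount=5 -> skip
r=48=110000 popcount=2 -> skip
r=49=110001 popcount=3 -> skip
r=50=110010 popcount=3 -> skip
r=51=110011 popcount=4 -> skip
r=52=110100 popcount=3 -> skip
r=53=110101 popcount=4 -> skip
r=54=110110 popcount=4 -> skip
r=55=110111 popcount=5 -> skip
r=56=111000 popcount=3 -> skip
r=57=111001 popcount=4 -> skip
r=58=111010 popcount=4 -> skip
r=59=111011 popcount=5 -> skip
r=60=111100 popcount=4 -> skip
r=61=111101 popcount=5 -> skip
r=62=111110 popcount=5 -> skip
r=63=111111 popcount=6 -> skip
r=64=1000000 popcount=1 -> KEEP
r=65=1000001 popcount=2 -> skip
r=66=1000010 popcount=2 -> skip
r=67=1000011 popcount=3 -> skip
r=68=1000100 popcount=2 -> skip
r=69=1000101 popcount=3 -> skip
r=70=1000110 popcount=3 -> skip
r=71=1000111 popcount=4 -> skip
r=72=1001000 popcount=2 -> skip
r=73=1001001 popcount=3 -> skip
r=74=1001010 popcount=3 -> skip
r=75=1001011 popcount=4 -> skip
r=76=1001100 popcount=3 -> skip
r=77=1001101 popcount=4 -> skip
r=78=1001110 popcount=4 -> skip
r=79=1001111 popcount=5 -> skip
r=80=1010000 popcount=2 -> skip
r=81=1010001 popcount=3 -> skip
r=82=1010010 popcount=3 -> skip
r=83=1010011 popcount=4 -> skip
r=84=1010100 popcount=3 -> skip
r=85=1010101 popcount=4 -> skip
r=86=1010110 popcount=4 -> skip
r=87=1010111 popcount=5 -> skip
r=88=1011000 popcount=3 -> skip
r=89=1011001 popcount=4 -> skip
r=90=1011010 popcount=4 -> skip
r=91=1011011 popcount=5 -> skip
r=92=1011100 popcount=4 -> skip
r=93=1011101 popcount=5 -> skip
r=94=1011110 popcount=5 -> skip
r=95=1011111 popcount=6 -> skip
r=96=1100000 popcount=2 -> skip
r=97=1100001 popcount=3 -> skip
Kept rows: 64

Answer: 64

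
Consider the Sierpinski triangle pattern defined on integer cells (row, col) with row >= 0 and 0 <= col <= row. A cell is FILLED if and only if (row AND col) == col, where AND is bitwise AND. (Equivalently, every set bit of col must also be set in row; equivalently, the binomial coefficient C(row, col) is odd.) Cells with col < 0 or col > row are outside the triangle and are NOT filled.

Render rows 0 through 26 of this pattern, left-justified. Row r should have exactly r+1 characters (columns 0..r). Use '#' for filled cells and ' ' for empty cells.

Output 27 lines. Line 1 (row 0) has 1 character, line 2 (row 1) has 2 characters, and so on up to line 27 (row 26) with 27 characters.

Answer: #
##
# #
####
#   #
##  ##
# # # #
########
#       #
##      ##
# #     # #
####    ####
#   #   #   #
##  ##  ##  ##
# # # # # # # #
################
#               #
##              ##
# #             # #
####            ####
#   #           #   #
##  ##          ##  ##
# # # #         # # # #
########        ########
#       #       #       #
##      ##      ##      ##
# #     # #     # #     # #

Derivation:
r0=0: #
r1=1: ##
r2=10: # #
r3=11: ####
r4=100: #   #
r5=101: ##  ##
r6=110: # # # #
r7=111: ########
r8=1000: #       #
r9=1001: ##      ##
r10=1010: # #     # #
r11=1011: ####    ####
r12=1100: #   #   #   #
r13=1101: ##  ##  ##  ##
r14=1110: # # # # # # # #
r15=1111: ################
r16=10000: #               #
r17=10001: ##              ##
r18=10010: # #             # #
r19=10011: ####            ####
r20=10100: #   #           #   #
r21=10101: ##  ##          ##  ##
r22=10110: # # # #         # # # #
r23=10111: ########        ########
r24=11000: #       #       #       #
r25=11001: ##      ##      ##      ##
r26=11010: # #     # #     # #     # #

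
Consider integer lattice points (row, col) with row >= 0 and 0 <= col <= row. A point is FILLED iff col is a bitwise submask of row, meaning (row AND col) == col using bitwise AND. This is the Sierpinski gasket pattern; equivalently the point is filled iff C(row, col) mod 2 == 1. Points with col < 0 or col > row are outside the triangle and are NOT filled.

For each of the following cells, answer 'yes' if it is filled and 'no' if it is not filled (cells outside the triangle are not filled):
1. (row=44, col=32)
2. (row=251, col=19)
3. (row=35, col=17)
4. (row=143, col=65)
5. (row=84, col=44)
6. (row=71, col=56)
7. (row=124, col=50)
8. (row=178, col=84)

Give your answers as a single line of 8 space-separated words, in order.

Answer: yes yes no no no no no no

Derivation:
(44,32): row=0b101100, col=0b100000, row AND col = 0b100000 = 32; 32 == 32 -> filled
(251,19): row=0b11111011, col=0b10011, row AND col = 0b10011 = 19; 19 == 19 -> filled
(35,17): row=0b100011, col=0b10001, row AND col = 0b1 = 1; 1 != 17 -> empty
(143,65): row=0b10001111, col=0b1000001, row AND col = 0b1 = 1; 1 != 65 -> empty
(84,44): row=0b1010100, col=0b101100, row AND col = 0b100 = 4; 4 != 44 -> empty
(71,56): row=0b1000111, col=0b111000, row AND col = 0b0 = 0; 0 != 56 -> empty
(124,50): row=0b1111100, col=0b110010, row AND col = 0b110000 = 48; 48 != 50 -> empty
(178,84): row=0b10110010, col=0b1010100, row AND col = 0b10000 = 16; 16 != 84 -> empty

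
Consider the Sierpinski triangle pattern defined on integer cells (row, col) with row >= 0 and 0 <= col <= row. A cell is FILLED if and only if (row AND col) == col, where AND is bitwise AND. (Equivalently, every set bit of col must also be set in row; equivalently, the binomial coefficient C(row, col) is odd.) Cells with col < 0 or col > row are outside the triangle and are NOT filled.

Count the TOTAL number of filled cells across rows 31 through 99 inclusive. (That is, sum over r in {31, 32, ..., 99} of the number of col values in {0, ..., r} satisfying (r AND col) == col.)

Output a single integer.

r31=11111 pc5: +32 =32
r32=100000 pc1: +2 =34
r33=100001 pc2: +4 =38
r34=100010 pc2: +4 =42
r35=100011 pc3: +8 =50
r36=100100 pc2: +4 =54
r37=100101 pc3: +8 =62
r38=100110 pc3: +8 =70
r39=100111 pc4: +16 =86
r40=101000 pc2: +4 =90
r41=101001 pc3: +8 =98
r42=101010 pc3: +8 =106
r43=101011 pc4: +16 =122
r44=101100 pc3: +8 =130
r45=101101 pc4: +16 =146
r46=101110 pc4: +16 =162
r47=101111 pc5: +32 =194
r48=110000 pc2: +4 =198
r49=110001 pc3: +8 =206
r50=110010 pc3: +8 =214
r51=110011 pc4: +16 =230
r52=110100 pc3: +8 =238
r53=110101 pc4: +16 =254
r54=110110 pc4: +16 =270
r55=110111 pc5: +32 =302
r56=111000 pc3: +8 =310
r57=111001 pc4: +16 =326
r58=111010 pc4: +16 =342
r59=111011 pc5: +32 =374
r60=111100 pc4: +16 =390
r61=111101 pc5: +32 =422
r62=111110 pc5: +32 =454
r63=111111 pc6: +64 =518
r64=1000000 pc1: +2 =520
r65=1000001 pc2: +4 =524
r66=1000010 pc2: +4 =528
r67=1000011 pc3: +8 =536
r68=1000100 pc2: +4 =540
r69=1000101 pc3: +8 =548
r70=1000110 pc3: +8 =556
r71=1000111 pc4: +16 =572
r72=1001000 pc2: +4 =576
r73=1001001 pc3: +8 =584
r74=1001010 pc3: +8 =592
r75=1001011 pc4: +16 =608
r76=1001100 pc3: +8 =616
r77=1001101 pc4: +16 =632
r78=1001110 pc4: +16 =648
r79=1001111 pc5: +32 =680
r80=1010000 pc2: +4 =684
r81=1010001 pc3: +8 =692
r82=1010010 pc3: +8 =700
r83=1010011 pc4: +16 =716
r84=1010100 pc3: +8 =724
r85=1010101 pc4: +16 =740
r86=1010110 pc4: +16 =756
r87=1010111 pc5: +32 =788
r88=1011000 pc3: +8 =796
r89=1011001 pc4: +16 =812
r90=1011010 pc4: +16 =828
r91=1011011 pc5: +32 =860
r92=1011100 pc4: +16 =876
r93=1011101 pc5: +32 =908
r94=1011110 pc5: +32 =940
r95=1011111 pc6: +64 =1004
r96=1100000 pc2: +4 =1008
r97=1100001 pc3: +8 =1016
r98=1100010 pc3: +8 =1024
r99=1100011 pc4: +16 =1040

Answer: 1040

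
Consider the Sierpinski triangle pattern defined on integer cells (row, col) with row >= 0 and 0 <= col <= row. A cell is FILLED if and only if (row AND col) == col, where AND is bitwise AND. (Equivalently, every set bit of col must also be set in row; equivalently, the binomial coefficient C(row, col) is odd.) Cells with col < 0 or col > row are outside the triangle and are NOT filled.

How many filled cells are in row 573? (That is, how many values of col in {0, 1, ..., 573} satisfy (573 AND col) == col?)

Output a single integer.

573 in binary = 1000111101
popcount(573) = number of 1-bits in 1000111101 = 6
A col c satisfies (573 AND c) == c iff every set bit of c is also set in 573; each of the 6 set bits of 573 can independently be on or off in c.
count = 2^6 = 64

Answer: 64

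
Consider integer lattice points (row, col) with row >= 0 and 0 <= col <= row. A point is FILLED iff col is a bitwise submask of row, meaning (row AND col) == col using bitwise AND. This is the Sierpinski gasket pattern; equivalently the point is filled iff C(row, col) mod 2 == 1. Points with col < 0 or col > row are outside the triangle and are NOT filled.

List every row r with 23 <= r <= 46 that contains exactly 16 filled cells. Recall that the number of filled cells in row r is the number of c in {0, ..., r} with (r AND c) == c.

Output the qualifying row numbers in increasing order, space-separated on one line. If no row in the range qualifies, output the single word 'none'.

Answer: 23 27 29 30 39 43 45 46

Derivation:
Row r has 2^popcount(r) filled cells, so we need popcount(r) = log2(16) = 4.
Scan r = 23..46 and keep those with exactly 4 one-bits:
r=23=10111 popcount=4 -> KEEP
r=24=11000 popcount=2 -> skip
r=25=11001 popcount=3 -> skip
r=26=11010 popcount=3 -> skip
r=27=11011 popcount=4 -> KEEP
r=28=11100 popcount=3 -> skip
r=29=11101 popcount=4 -> KEEP
r=30=11110 popcount=4 -> KEEP
r=31=11111 popcount=5 -> skip
r=32=100000 popcount=1 -> skip
r=33=100001 popcount=2 -> skip
r=34=100010 popcount=2 -> skip
r=35=100011 popcount=3 -> skip
r=36=100100 popcount=2 -> skip
r=37=100101 popcount=3 -> skip
r=38=100110 popcount=3 -> skip
r=39=100111 popcount=4 -> KEEP
r=40=101000 popcount=2 -> skip
r=41=101001 popcount=3 -> skip
r=42=101010 popcount=3 -> skip
r=43=101011 popcount=4 -> KEEP
r=44=101100 popcount=3 -> skip
r=45=101101 popcount=4 -> KEEP
r=46=101110 popcount=4 -> KEEP
Kept rows: 23 27 29 30 39 43 45 46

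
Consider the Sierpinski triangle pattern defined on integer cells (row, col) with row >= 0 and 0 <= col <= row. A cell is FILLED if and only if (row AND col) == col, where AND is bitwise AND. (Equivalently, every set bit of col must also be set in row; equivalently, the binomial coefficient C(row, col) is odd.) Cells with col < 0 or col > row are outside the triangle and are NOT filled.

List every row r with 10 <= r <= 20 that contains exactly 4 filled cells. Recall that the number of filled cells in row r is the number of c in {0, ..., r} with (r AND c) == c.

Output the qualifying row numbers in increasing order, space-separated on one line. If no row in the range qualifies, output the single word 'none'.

Answer: 10 12 17 18 20

Derivation:
Row r has 2^popcount(r) filled cells, so we need popcount(r) = log2(4) = 2.
Scan r = 10..20 and keep those with exactly 2 one-bits:
r=10=1010 popcount=2 -> KEEP
r=11=1011 popcount=3 -> skip
r=12=1100 popcount=2 -> KEEP
r=13=1101 popcount=3 -> skip
r=14=1110 popcount=3 -> skip
r=15=1111 popcount=4 -> skip
r=16=10000 popcount=1 -> skip
r=17=10001 popcount=2 -> KEEP
r=18=10010 popcount=2 -> KEEP
r=19=10011 popcount=3 -> skip
r=20=10100 popcount=2 -> KEEP
Kept rows: 10 12 17 18 20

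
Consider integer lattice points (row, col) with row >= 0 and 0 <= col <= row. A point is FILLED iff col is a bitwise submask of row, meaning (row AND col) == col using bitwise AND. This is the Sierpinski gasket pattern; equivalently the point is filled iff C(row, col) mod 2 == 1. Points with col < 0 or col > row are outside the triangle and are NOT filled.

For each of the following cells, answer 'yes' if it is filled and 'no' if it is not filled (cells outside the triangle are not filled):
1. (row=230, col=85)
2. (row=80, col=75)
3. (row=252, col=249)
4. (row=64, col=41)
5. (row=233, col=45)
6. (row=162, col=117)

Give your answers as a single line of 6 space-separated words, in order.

Answer: no no no no no no

Derivation:
(230,85): row=0b11100110, col=0b1010101, row AND col = 0b1000100 = 68; 68 != 85 -> empty
(80,75): row=0b1010000, col=0b1001011, row AND col = 0b1000000 = 64; 64 != 75 -> empty
(252,249): row=0b11111100, col=0b11111001, row AND col = 0b11111000 = 248; 248 != 249 -> empty
(64,41): row=0b1000000, col=0b101001, row AND col = 0b0 = 0; 0 != 41 -> empty
(233,45): row=0b11101001, col=0b101101, row AND col = 0b101001 = 41; 41 != 45 -> empty
(162,117): row=0b10100010, col=0b1110101, row AND col = 0b100000 = 32; 32 != 117 -> empty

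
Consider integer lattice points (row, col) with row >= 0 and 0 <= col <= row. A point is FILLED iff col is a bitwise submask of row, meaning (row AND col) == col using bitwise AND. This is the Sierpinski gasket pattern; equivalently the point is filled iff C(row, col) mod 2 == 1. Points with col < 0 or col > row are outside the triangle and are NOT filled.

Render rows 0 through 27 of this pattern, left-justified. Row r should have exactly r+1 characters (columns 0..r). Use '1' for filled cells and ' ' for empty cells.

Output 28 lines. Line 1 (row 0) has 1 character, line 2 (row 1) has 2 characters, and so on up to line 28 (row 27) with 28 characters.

Answer: 1
11
1 1
1111
1   1
11  11
1 1 1 1
11111111
1       1
11      11
1 1     1 1
1111    1111
1   1   1   1
11  11  11  11
1 1 1 1 1 1 1 1
1111111111111111
1               1
11              11
1 1             1 1
1111            1111
1   1           1   1
11  11          11  11
1 1 1 1         1 1 1 1
11111111        11111111
1       1       1       1
11      11      11      11
1 1     1 1     1 1     1 1
1111    1111    1111    1111

Derivation:
r0=0: 1
r1=1: 11
r2=10: 1 1
r3=11: 1111
r4=100: 1   1
r5=101: 11  11
r6=110: 1 1 1 1
r7=111: 11111111
r8=1000: 1       1
r9=1001: 11      11
r10=1010: 1 1     1 1
r11=1011: 1111    1111
r12=1100: 1   1   1   1
r13=1101: 11  11  11  11
r14=1110: 1 1 1 1 1 1 1 1
r15=1111: 1111111111111111
r16=10000: 1               1
r17=10001: 11              11
r18=10010: 1 1             1 1
r19=10011: 1111            1111
r20=10100: 1   1           1   1
r21=10101: 11  11          11  11
r22=10110: 1 1 1 1         1 1 1 1
r23=10111: 11111111        11111111
r24=11000: 1       1       1       1
r25=11001: 11      11      11      11
r26=11010: 1 1     1 1     1 1     1 1
r27=11011: 1111    1111    1111    1111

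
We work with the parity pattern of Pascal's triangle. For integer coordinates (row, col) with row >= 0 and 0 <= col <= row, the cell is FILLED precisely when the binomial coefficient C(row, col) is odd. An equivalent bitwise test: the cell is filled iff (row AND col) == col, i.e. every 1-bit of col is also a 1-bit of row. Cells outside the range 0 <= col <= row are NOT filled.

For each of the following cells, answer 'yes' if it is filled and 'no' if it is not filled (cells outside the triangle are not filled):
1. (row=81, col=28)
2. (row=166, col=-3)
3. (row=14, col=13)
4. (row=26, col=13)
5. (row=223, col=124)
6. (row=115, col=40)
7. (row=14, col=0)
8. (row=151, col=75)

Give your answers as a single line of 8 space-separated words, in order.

Answer: no no no no no no yes no

Derivation:
(81,28): row=0b1010001, col=0b11100, row AND col = 0b10000 = 16; 16 != 28 -> empty
(166,-3): col outside [0, 166] -> not filled
(14,13): row=0b1110, col=0b1101, row AND col = 0b1100 = 12; 12 != 13 -> empty
(26,13): row=0b11010, col=0b1101, row AND col = 0b1000 = 8; 8 != 13 -> empty
(223,124): row=0b11011111, col=0b1111100, row AND col = 0b1011100 = 92; 92 != 124 -> empty
(115,40): row=0b1110011, col=0b101000, row AND col = 0b100000 = 32; 32 != 40 -> empty
(14,0): row=0b1110, col=0b0, row AND col = 0b0 = 0; 0 == 0 -> filled
(151,75): row=0b10010111, col=0b1001011, row AND col = 0b11 = 3; 3 != 75 -> empty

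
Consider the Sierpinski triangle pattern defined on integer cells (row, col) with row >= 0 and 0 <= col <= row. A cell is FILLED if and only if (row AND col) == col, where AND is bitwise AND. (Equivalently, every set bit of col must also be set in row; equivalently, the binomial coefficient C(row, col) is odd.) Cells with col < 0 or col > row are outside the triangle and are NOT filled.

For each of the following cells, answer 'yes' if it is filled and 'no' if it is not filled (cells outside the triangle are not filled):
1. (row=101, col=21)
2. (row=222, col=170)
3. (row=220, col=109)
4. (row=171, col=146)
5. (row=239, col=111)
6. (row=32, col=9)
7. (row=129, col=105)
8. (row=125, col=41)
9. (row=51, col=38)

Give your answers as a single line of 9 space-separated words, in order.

(101,21): row=0b1100101, col=0b10101, row AND col = 0b101 = 5; 5 != 21 -> empty
(222,170): row=0b11011110, col=0b10101010, row AND col = 0b10001010 = 138; 138 != 170 -> empty
(220,109): row=0b11011100, col=0b1101101, row AND col = 0b1001100 = 76; 76 != 109 -> empty
(171,146): row=0b10101011, col=0b10010010, row AND col = 0b10000010 = 130; 130 != 146 -> empty
(239,111): row=0b11101111, col=0b1101111, row AND col = 0b1101111 = 111; 111 == 111 -> filled
(32,9): row=0b100000, col=0b1001, row AND col = 0b0 = 0; 0 != 9 -> empty
(129,105): row=0b10000001, col=0b1101001, row AND col = 0b1 = 1; 1 != 105 -> empty
(125,41): row=0b1111101, col=0b101001, row AND col = 0b101001 = 41; 41 == 41 -> filled
(51,38): row=0b110011, col=0b100110, row AND col = 0b100010 = 34; 34 != 38 -> empty

Answer: no no no no yes no no yes no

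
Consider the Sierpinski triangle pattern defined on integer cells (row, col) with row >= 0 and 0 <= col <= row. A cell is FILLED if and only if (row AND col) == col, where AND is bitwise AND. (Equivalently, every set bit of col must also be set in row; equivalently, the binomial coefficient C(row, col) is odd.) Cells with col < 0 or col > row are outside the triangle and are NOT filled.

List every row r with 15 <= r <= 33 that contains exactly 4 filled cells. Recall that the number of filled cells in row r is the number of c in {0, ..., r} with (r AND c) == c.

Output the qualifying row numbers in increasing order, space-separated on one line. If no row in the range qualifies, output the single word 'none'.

Answer: 17 18 20 24 33

Derivation:
Row r has 2^popcount(r) filled cells, so we need popcount(r) = log2(4) = 2.
Scan r = 15..33 and keep those with exactly 2 one-bits:
r=15=1111 popcount=4 -> skip
r=16=10000 popcount=1 -> skip
r=17=10001 popcount=2 -> KEEP
r=18=10010 popcount=2 -> KEEP
r=19=10011 popcount=3 -> skip
r=20=10100 popcount=2 -> KEEP
r=21=10101 popcount=3 -> skip
r=22=10110 popcount=3 -> skip
r=23=10111 popcount=4 -> skip
r=24=11000 popcount=2 -> KEEP
r=25=11001 popcount=3 -> skip
r=26=11010 popcount=3 -> skip
r=27=11011 popcount=4 -> skip
r=28=11100 popcount=3 -> skip
r=29=11101 popcount=4 -> skip
r=30=11110 popcount=4 -> skip
r=31=11111 popcount=5 -> skip
r=32=100000 popcount=1 -> skip
r=33=100001 popcount=2 -> KEEP
Kept rows: 17 18 20 24 33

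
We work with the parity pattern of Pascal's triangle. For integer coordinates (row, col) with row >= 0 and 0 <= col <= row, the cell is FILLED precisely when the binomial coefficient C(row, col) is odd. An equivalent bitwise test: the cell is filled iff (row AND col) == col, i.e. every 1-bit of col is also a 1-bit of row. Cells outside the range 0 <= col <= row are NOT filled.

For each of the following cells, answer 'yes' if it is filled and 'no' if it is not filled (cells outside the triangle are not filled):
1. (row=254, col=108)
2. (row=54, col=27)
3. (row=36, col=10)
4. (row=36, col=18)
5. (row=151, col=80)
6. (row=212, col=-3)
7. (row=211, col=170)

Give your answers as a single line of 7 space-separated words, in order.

Answer: yes no no no no no no

Derivation:
(254,108): row=0b11111110, col=0b1101100, row AND col = 0b1101100 = 108; 108 == 108 -> filled
(54,27): row=0b110110, col=0b11011, row AND col = 0b10010 = 18; 18 != 27 -> empty
(36,10): row=0b100100, col=0b1010, row AND col = 0b0 = 0; 0 != 10 -> empty
(36,18): row=0b100100, col=0b10010, row AND col = 0b0 = 0; 0 != 18 -> empty
(151,80): row=0b10010111, col=0b1010000, row AND col = 0b10000 = 16; 16 != 80 -> empty
(212,-3): col outside [0, 212] -> not filled
(211,170): row=0b11010011, col=0b10101010, row AND col = 0b10000010 = 130; 130 != 170 -> empty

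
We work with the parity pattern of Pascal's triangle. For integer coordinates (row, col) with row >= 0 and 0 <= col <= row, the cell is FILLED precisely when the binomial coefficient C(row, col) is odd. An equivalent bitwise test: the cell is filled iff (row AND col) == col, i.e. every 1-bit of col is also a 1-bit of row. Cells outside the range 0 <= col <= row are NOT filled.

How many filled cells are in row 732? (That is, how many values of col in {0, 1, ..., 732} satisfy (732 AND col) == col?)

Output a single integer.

Answer: 64

Derivation:
732 in binary = 1011011100
popcount(732) = number of 1-bits in 1011011100 = 6
A col c satisfies (732 AND c) == c iff every set bit of c is also set in 732; each of the 6 set bits of 732 can independently be on or off in c.
count = 2^6 = 64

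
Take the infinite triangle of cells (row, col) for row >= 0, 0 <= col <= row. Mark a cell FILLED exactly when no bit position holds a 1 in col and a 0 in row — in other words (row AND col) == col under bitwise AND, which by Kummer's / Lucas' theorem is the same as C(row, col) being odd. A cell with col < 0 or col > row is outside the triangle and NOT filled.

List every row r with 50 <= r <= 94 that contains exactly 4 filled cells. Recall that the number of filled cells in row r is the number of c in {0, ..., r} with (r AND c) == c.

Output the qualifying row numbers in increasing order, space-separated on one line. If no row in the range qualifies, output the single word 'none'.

Row r has 2^popcount(r) filled cells, so we need popcount(r) = log2(4) = 2.
Scan r = 50..94 and keep those with exactly 2 one-bits:
r=50=110010 popcount=3 -> skip
r=51=110011 popcount=4 -> skip
r=52=110100 popcount=3 -> skip
r=53=110101 popcount=4 -> skip
r=54=110110 popcount=4 -> skip
r=55=110111 popcount=5 -> skip
r=56=111000 popcount=3 -> skip
r=57=111001 popcount=4 -> skip
r=58=111010 popcount=4 -> skip
r=59=111011 popcount=5 -> skip
r=60=111100 popcount=4 -> skip
r=61=111101 popcount=5 -> skip
r=62=111110 popcount=5 -> skip
r=63=111111 popcount=6 -> skip
r=64=1000000 popcount=1 -> skip
r=65=1000001 popcount=2 -> KEEP
r=66=1000010 popcount=2 -> KEEP
r=67=1000011 popcount=3 -> skip
r=68=1000100 popcount=2 -> KEEP
r=69=1000101 popcount=3 -> skip
r=70=1000110 popcount=3 -> skip
r=71=1000111 popcount=4 -> skip
r=72=1001000 popcount=2 -> KEEP
r=73=1001001 popcount=3 -> skip
r=74=1001010 popcount=3 -> skip
r=75=1001011 popcount=4 -> skip
r=76=1001100 popcount=3 -> skip
r=77=1001101 popcount=4 -> skip
r=78=1001110 popcount=4 -> skip
r=79=1001111 popcount=5 -> skip
r=80=1010000 popcount=2 -> KEEP
r=81=1010001 popcount=3 -> skip
r=82=1010010 popcount=3 -> skip
r=83=1010011 popcount=4 -> skip
r=84=1010100 popcount=3 -> skip
r=85=1010101 popcount=4 -> skip
r=86=1010110 popcount=4 -> skip
r=87=1010111 popcount=5 -> skip
r=88=1011000 popcount=3 -> skip
r=89=1011001 popcount=4 -> skip
r=90=1011010 popcount=4 -> skip
r=91=1011011 popcount=5 -> skip
r=92=1011100 popcount=4 -> skip
r=93=1011101 popcount=5 -> skip
r=94=1011110 popcount=5 -> skip
Kept rows: 65 66 68 72 80

Answer: 65 66 68 72 80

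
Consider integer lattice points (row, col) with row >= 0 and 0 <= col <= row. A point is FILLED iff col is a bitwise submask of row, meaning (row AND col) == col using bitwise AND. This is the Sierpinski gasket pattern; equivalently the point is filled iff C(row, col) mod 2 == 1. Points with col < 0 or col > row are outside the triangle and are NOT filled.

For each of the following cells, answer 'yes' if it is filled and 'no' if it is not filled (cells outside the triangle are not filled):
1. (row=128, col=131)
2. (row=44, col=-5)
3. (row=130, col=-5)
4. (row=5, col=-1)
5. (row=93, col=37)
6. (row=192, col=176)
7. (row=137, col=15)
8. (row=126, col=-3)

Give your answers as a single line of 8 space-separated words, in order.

(128,131): col outside [0, 128] -> not filled
(44,-5): col outside [0, 44] -> not filled
(130,-5): col outside [0, 130] -> not filled
(5,-1): col outside [0, 5] -> not filled
(93,37): row=0b1011101, col=0b100101, row AND col = 0b101 = 5; 5 != 37 -> empty
(192,176): row=0b11000000, col=0b10110000, row AND col = 0b10000000 = 128; 128 != 176 -> empty
(137,15): row=0b10001001, col=0b1111, row AND col = 0b1001 = 9; 9 != 15 -> empty
(126,-3): col outside [0, 126] -> not filled

Answer: no no no no no no no no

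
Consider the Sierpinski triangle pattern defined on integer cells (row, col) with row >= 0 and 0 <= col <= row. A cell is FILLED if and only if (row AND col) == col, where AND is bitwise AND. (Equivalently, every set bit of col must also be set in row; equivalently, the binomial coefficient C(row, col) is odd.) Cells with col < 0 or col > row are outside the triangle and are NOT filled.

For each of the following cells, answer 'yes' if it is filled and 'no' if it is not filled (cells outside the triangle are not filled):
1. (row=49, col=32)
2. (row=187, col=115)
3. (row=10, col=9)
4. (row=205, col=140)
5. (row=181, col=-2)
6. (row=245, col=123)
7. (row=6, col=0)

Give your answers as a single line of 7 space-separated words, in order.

Answer: yes no no yes no no yes

Derivation:
(49,32): row=0b110001, col=0b100000, row AND col = 0b100000 = 32; 32 == 32 -> filled
(187,115): row=0b10111011, col=0b1110011, row AND col = 0b110011 = 51; 51 != 115 -> empty
(10,9): row=0b1010, col=0b1001, row AND col = 0b1000 = 8; 8 != 9 -> empty
(205,140): row=0b11001101, col=0b10001100, row AND col = 0b10001100 = 140; 140 == 140 -> filled
(181,-2): col outside [0, 181] -> not filled
(245,123): row=0b11110101, col=0b1111011, row AND col = 0b1110001 = 113; 113 != 123 -> empty
(6,0): row=0b110, col=0b0, row AND col = 0b0 = 0; 0 == 0 -> filled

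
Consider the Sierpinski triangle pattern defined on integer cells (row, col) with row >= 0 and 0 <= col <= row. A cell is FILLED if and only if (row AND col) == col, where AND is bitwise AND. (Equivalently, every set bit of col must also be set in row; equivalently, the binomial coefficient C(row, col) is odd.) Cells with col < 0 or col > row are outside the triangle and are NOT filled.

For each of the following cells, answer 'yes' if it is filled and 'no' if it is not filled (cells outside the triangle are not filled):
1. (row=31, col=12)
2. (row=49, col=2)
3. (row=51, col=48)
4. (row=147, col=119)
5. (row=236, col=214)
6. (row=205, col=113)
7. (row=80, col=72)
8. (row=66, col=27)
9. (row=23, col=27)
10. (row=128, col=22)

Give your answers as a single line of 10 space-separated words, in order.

(31,12): row=0b11111, col=0b1100, row AND col = 0b1100 = 12; 12 == 12 -> filled
(49,2): row=0b110001, col=0b10, row AND col = 0b0 = 0; 0 != 2 -> empty
(51,48): row=0b110011, col=0b110000, row AND col = 0b110000 = 48; 48 == 48 -> filled
(147,119): row=0b10010011, col=0b1110111, row AND col = 0b10011 = 19; 19 != 119 -> empty
(236,214): row=0b11101100, col=0b11010110, row AND col = 0b11000100 = 196; 196 != 214 -> empty
(205,113): row=0b11001101, col=0b1110001, row AND col = 0b1000001 = 65; 65 != 113 -> empty
(80,72): row=0b1010000, col=0b1001000, row AND col = 0b1000000 = 64; 64 != 72 -> empty
(66,27): row=0b1000010, col=0b11011, row AND col = 0b10 = 2; 2 != 27 -> empty
(23,27): col outside [0, 23] -> not filled
(128,22): row=0b10000000, col=0b10110, row AND col = 0b0 = 0; 0 != 22 -> empty

Answer: yes no yes no no no no no no no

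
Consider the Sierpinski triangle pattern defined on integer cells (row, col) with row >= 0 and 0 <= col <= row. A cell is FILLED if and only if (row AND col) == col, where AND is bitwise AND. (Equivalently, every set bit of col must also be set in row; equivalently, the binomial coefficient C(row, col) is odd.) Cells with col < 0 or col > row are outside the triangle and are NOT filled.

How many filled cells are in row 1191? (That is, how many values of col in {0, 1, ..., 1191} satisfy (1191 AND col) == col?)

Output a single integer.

1191 in binary = 10010100111
popcount(1191) = number of 1-bits in 10010100111 = 6
A col c satisfies (1191 AND c) == c iff every set bit of c is also set in 1191; each of the 6 set bits of 1191 can independently be on or off in c.
count = 2^6 = 64

Answer: 64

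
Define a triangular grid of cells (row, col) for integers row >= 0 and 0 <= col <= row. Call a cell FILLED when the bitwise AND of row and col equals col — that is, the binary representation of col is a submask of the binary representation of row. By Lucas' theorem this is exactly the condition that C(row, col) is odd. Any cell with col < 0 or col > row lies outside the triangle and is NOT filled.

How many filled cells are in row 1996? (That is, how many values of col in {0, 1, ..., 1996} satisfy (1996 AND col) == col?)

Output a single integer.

Answer: 128

Derivation:
1996 in binary = 11111001100
popcount(1996) = number of 1-bits in 11111001100 = 7
A col c satisfies (1996 AND c) == c iff every set bit of c is also set in 1996; each of the 7 set bits of 1996 can independently be on or off in c.
count = 2^7 = 128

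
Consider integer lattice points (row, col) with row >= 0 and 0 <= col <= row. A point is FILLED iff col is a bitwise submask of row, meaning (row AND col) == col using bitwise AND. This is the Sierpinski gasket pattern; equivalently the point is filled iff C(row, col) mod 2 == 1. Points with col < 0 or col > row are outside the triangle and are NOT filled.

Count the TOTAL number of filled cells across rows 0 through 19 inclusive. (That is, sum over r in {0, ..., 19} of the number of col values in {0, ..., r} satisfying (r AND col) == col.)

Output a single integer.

r0=0 pc0: +1 =1
r1=1 pc1: +2 =3
r2=10 pc1: +2 =5
r3=11 pc2: +4 =9
r4=100 pc1: +2 =11
r5=101 pc2: +4 =15
r6=110 pc2: +4 =19
r7=111 pc3: +8 =27
r8=1000 pc1: +2 =29
r9=1001 pc2: +4 =33
r10=1010 pc2: +4 =37
r11=1011 pc3: +8 =45
r12=1100 pc2: +4 =49
r13=1101 pc3: +8 =57
r14=1110 pc3: +8 =65
r15=1111 pc4: +16 =81
r16=10000 pc1: +2 =83
r17=10001 pc2: +4 =87
r18=10010 pc2: +4 =91
r19=10011 pc3: +8 =99

Answer: 99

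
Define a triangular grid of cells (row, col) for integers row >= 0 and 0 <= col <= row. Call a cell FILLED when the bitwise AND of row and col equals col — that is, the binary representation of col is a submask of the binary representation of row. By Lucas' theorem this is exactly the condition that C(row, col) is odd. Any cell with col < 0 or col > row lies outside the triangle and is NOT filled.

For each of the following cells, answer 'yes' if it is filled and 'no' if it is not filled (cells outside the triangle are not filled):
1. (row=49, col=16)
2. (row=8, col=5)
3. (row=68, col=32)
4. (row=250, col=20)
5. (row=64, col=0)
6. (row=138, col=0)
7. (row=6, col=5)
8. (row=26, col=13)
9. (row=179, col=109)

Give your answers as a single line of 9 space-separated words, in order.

(49,16): row=0b110001, col=0b10000, row AND col = 0b10000 = 16; 16 == 16 -> filled
(8,5): row=0b1000, col=0b101, row AND col = 0b0 = 0; 0 != 5 -> empty
(68,32): row=0b1000100, col=0b100000, row AND col = 0b0 = 0; 0 != 32 -> empty
(250,20): row=0b11111010, col=0b10100, row AND col = 0b10000 = 16; 16 != 20 -> empty
(64,0): row=0b1000000, col=0b0, row AND col = 0b0 = 0; 0 == 0 -> filled
(138,0): row=0b10001010, col=0b0, row AND col = 0b0 = 0; 0 == 0 -> filled
(6,5): row=0b110, col=0b101, row AND col = 0b100 = 4; 4 != 5 -> empty
(26,13): row=0b11010, col=0b1101, row AND col = 0b1000 = 8; 8 != 13 -> empty
(179,109): row=0b10110011, col=0b1101101, row AND col = 0b100001 = 33; 33 != 109 -> empty

Answer: yes no no no yes yes no no no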